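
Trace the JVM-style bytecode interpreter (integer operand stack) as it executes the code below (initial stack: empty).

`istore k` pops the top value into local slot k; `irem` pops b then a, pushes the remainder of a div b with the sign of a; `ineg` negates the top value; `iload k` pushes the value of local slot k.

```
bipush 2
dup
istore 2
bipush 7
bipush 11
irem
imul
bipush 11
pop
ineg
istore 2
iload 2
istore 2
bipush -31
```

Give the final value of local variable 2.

bipush 2   -> 2
dup        -> 2 2
istore 2   -> 2
bipush 7   -> 2 7
bipush 11  -> 2 7 11
irem       -> 2 7
imul       -> 14
bipush 11  -> 14 11
pop        -> 14
ineg       -> -14
istore 2   -> (empty)
iload 2    -> -14
istore 2   -> (empty)
bipush -31 -> -31

-14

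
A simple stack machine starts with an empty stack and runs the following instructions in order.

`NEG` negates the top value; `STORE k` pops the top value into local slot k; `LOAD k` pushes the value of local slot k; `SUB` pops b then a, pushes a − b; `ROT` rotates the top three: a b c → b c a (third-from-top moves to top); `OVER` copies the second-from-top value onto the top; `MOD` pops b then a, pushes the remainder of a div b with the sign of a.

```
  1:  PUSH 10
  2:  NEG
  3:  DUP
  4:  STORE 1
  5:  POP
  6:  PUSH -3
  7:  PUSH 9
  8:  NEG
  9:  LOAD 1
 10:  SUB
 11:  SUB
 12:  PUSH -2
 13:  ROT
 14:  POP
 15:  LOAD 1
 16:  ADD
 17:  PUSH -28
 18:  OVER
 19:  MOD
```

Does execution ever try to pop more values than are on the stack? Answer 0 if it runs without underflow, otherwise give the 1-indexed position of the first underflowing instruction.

PUSH 10  [10]
NEG      [-10]
DUP      [-10, -10]
STORE 1  [-10]
POP      []
PUSH -3  [-3]
PUSH 9   [-3, 9]
NEG      [-3, -9]
LOAD 1   [-3, -9, -10]
SUB      [-3, 1]
SUB      [-4]
PUSH -2  [-4, -2]
ROT  — needs 3 operands, stack has 2 → underflow

13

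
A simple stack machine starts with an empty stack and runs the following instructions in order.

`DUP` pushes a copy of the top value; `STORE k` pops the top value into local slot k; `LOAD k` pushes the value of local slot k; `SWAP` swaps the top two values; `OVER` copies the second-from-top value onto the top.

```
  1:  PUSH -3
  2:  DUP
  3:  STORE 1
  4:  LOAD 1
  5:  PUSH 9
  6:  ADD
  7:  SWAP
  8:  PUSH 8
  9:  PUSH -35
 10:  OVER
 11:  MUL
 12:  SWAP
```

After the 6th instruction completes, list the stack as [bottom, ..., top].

PUSH -3 → [-3]
DUP     → [-3, -3]
STORE 1 → [-3]
LOAD 1  → [-3, -3]
PUSH 9  → [-3, -3, 9]
ADD     → [-3, 6]

[-3, 6]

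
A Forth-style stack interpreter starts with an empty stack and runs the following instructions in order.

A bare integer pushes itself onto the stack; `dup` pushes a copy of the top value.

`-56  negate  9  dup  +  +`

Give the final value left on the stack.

74

-56     -56
negate  56
9       56 9
dup     56 9 9
+       56 18
+       74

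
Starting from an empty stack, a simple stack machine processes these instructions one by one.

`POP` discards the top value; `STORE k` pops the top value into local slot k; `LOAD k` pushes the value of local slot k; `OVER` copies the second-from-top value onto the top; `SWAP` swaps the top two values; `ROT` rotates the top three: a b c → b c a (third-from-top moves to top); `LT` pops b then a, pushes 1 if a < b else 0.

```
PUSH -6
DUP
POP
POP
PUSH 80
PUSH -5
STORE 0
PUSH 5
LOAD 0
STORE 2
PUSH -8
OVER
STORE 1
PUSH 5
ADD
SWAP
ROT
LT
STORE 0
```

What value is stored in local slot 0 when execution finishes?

1

PUSH -6 → -6
DUP     → -6 -6
POP     → -6
POP     → (empty)
PUSH 80 → 80
PUSH -5 → 80 -5
STORE 0 → 80
PUSH 5  → 80 5
LOAD 0  → 80 5 -5
STORE 2 → 80 5
PUSH -8 → 80 5 -8
OVER    → 80 5 -8 5
STORE 1 → 80 5 -8
PUSH 5  → 80 5 -8 5
ADD     → 80 5 -3
SWAP    → 80 -3 5
ROT     → -3 5 80
LT      → -3 1
STORE 0 → -3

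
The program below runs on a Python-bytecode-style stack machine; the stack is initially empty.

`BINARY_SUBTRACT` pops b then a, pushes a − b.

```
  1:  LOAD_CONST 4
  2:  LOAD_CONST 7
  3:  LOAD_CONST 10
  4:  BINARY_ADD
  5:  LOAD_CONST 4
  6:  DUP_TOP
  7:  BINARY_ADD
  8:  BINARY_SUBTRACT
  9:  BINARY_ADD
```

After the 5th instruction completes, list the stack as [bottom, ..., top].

[4, 17, 4]

LOAD_CONST 4  -> 4
LOAD_CONST 7  -> 4 7
LOAD_CONST 10 -> 4 7 10
BINARY_ADD    -> 4 17
LOAD_CONST 4  -> 4 17 4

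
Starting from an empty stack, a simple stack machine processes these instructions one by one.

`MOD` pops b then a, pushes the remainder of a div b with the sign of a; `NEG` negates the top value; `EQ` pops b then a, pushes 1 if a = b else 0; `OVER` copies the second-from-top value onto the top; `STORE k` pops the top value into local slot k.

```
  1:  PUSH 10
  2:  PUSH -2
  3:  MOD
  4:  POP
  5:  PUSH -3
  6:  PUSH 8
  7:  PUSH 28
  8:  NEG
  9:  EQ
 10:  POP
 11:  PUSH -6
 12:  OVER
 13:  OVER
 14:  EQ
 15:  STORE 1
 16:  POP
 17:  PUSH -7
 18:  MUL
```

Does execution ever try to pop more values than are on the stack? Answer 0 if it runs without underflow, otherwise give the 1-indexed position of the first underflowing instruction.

0

PUSH 10 -> [10]
PUSH -2 -> [10, -2]
MOD     -> [0]
POP     -> []
PUSH -3 -> [-3]
PUSH 8  -> [-3, 8]
PUSH 28 -> [-3, 8, 28]
NEG     -> [-3, 8, -28]
EQ      -> [-3, 0]
POP     -> [-3]
PUSH -6 -> [-3, -6]
OVER    -> [-3, -6, -3]
OVER    -> [-3, -6, -3, -6]
EQ      -> [-3, -6, 0]
STORE 1 -> [-3, -6]
POP     -> [-3]
PUSH -7 -> [-3, -7]
MUL     -> [21]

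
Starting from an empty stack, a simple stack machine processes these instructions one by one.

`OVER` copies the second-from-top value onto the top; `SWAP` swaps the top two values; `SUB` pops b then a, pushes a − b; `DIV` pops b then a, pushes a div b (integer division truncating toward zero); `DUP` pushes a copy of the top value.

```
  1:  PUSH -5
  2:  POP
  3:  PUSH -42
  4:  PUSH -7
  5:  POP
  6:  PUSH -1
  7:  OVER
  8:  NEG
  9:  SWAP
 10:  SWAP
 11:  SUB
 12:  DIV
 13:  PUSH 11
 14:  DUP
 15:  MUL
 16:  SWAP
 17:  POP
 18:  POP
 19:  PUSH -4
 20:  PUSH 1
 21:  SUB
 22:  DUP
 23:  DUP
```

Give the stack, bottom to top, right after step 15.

[0, 121]

PUSH -5  : -5
POP      : (empty)
PUSH -42 : -42
PUSH -7  : -42 -7
POP      : -42
PUSH -1  : -42 -1
OVER     : -42 -1 -42
NEG      : -42 -1 42
SWAP     : -42 42 -1
SWAP     : -42 -1 42
SUB      : -42 -43
DIV      : 0
PUSH 11  : 0 11
DUP      : 0 11 11
MUL      : 0 121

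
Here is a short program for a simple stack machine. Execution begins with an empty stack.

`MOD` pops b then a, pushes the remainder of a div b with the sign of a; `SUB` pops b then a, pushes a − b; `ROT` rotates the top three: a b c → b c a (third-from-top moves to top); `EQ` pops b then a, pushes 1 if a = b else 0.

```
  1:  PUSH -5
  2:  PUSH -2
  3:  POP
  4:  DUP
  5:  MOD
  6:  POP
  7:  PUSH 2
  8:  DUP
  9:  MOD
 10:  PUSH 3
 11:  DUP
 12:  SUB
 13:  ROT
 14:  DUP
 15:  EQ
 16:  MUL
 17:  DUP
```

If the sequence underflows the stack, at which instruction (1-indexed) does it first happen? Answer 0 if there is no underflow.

13

PUSH -5  [-5]
PUSH -2  [-5, -2]
POP      [-5]
DUP      [-5, -5]
MOD      [0]
POP      []
PUSH 2   [2]
DUP      [2, 2]
MOD      [0]
PUSH 3   [0, 3]
DUP      [0, 3, 3]
SUB      [0, 0]
ROT  — needs 3 operands, stack has 2 → underflow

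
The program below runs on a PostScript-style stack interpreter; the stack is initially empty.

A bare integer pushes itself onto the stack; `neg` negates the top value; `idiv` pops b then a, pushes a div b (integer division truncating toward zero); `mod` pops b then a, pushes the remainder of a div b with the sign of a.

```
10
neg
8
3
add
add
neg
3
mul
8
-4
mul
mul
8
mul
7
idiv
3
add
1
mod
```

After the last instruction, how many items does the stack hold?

1

10   -> 10
neg  -> -10
8    -> -10 8
3    -> -10 8 3
add  -> -10 11
add  -> 1
neg  -> -1
3    -> -1 3
mul  -> -3
8    -> -3 8
-4   -> -3 8 -4
mul  -> -3 -32
mul  -> 96
8    -> 96 8
mul  -> 768
7    -> 768 7
idiv -> 109
3    -> 109 3
add  -> 112
1    -> 112 1
mod  -> 0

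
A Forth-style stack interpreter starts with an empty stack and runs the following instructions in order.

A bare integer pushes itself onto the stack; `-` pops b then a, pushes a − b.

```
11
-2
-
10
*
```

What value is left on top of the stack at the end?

130

11  11
-2  11 -2
-   13
10  13 10
*   130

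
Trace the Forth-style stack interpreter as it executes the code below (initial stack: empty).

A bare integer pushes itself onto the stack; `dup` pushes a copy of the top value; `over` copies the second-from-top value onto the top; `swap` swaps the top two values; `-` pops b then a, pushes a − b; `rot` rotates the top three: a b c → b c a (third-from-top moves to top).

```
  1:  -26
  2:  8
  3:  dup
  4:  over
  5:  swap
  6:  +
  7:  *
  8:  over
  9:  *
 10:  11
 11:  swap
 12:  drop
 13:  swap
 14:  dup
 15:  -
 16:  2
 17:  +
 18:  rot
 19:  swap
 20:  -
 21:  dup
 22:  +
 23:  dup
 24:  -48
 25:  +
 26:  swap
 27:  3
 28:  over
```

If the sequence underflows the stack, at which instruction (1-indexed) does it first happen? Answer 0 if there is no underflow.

-26  : [-26]
8    : [-26, 8]
dup  : [-26, 8, 8]
over : [-26, 8, 8, 8]
swap : [-26, 8, 8, 8]
+    : [-26, 8, 16]
*    : [-26, 128]
over : [-26, 128, -26]
*    : [-26, -3328]
11   : [-26, -3328, 11]
swap : [-26, 11, -3328]
drop : [-26, 11]
swap : [11, -26]
dup  : [11, -26, -26]
-    : [11, 0]
2    : [11, 0, 2]
+    : [11, 2]
rot  — needs 3 operands, stack has 2 → underflow

18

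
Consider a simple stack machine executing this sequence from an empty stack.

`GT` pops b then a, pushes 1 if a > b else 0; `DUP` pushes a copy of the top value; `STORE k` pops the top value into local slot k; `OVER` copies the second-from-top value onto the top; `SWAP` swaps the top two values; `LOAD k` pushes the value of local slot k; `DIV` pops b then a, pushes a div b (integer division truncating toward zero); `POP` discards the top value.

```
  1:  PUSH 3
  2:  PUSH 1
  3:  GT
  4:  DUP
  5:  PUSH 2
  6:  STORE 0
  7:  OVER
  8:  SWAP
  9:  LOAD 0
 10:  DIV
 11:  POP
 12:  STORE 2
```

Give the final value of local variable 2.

PUSH 3  → 3
PUSH 1  → 3 1
GT      → 1
DUP     → 1 1
PUSH 2  → 1 1 2
STORE 0 → 1 1
OVER    → 1 1 1
SWAP    → 1 1 1
LOAD 0  → 1 1 1 2
DIV     → 1 1 0
POP     → 1 1
STORE 2 → 1

1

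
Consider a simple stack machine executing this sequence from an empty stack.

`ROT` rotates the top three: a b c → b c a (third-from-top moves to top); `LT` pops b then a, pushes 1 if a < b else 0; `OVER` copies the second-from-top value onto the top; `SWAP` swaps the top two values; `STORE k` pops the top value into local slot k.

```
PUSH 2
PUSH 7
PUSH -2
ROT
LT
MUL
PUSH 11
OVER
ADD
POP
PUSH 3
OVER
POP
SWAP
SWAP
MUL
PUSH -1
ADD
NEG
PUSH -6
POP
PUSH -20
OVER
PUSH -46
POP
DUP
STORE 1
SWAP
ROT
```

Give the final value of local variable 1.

-20

PUSH 2    2
PUSH 7    2 7
PUSH -2   2 7 -2
ROT       7 -2 2
LT        7 1
MUL       7
PUSH 11   7 11
OVER      7 11 7
ADD       7 18
POP       7
PUSH 3    7 3
OVER      7 3 7
POP       7 3
SWAP      3 7
SWAP      7 3
MUL       21
PUSH -1   21 -1
ADD       20
NEG       -20
PUSH -6   -20 -6
POP       -20
PUSH -20  -20 -20
OVER      -20 -20 -20
PUSH -46  -20 -20 -20 -46
POP       -20 -20 -20
DUP       -20 -20 -20 -20
STORE 1   -20 -20 -20
SWAP      -20 -20 -20
ROT       -20 -20 -20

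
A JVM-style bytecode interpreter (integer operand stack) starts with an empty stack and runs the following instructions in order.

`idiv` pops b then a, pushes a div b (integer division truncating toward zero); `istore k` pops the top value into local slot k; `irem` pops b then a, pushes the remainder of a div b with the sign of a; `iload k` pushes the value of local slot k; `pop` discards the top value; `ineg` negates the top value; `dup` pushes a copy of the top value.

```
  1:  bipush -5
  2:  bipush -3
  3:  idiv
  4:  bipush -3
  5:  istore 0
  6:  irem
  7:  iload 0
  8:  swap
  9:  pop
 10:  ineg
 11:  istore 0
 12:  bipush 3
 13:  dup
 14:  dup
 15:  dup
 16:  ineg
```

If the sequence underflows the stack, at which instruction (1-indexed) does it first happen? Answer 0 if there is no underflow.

6

bipush -5  [-5]
bipush -3  [-5, -3]
idiv       [1]
bipush -3  [1, -3]
istore 0   [1]
irem  — needs 2 operands, stack has 1 → underflow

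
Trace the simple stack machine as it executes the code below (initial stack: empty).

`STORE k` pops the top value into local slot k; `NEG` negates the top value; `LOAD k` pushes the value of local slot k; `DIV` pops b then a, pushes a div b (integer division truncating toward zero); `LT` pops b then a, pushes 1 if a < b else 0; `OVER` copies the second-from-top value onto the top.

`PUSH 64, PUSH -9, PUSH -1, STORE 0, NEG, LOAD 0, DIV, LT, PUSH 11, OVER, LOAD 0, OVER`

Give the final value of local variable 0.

PUSH 64  [64]
PUSH -9  [64, -9]
PUSH -1  [64, -9, -1]
STORE 0  [64, -9]
NEG      [64, 9]
LOAD 0   [64, 9, -1]
DIV      [64, -9]
LT       [0]
PUSH 11  [0, 11]
OVER     [0, 11, 0]
LOAD 0   [0, 11, 0, -1]
OVER     [0, 11, 0, -1, 0]

-1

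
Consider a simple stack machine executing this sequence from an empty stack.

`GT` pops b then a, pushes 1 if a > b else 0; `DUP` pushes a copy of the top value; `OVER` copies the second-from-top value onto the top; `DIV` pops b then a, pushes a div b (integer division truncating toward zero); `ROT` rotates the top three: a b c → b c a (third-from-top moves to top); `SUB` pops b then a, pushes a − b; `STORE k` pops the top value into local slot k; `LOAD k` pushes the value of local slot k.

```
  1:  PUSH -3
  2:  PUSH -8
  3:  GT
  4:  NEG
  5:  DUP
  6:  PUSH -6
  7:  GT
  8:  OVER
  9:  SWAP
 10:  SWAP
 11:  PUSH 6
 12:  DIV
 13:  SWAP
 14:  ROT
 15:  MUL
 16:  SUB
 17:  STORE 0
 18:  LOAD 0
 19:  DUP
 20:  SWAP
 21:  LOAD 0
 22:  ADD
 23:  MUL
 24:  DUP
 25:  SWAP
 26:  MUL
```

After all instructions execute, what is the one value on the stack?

PUSH -3 : -3
PUSH -8 : -3 -8
GT      : 1
NEG     : -1
DUP     : -1 -1
PUSH -6 : -1 -1 -6
GT      : -1 1
OVER    : -1 1 -1
SWAP    : -1 -1 1
SWAP    : -1 1 -1
PUSH 6  : -1 1 -1 6
DIV     : -1 1 0
SWAP    : -1 0 1
ROT     : 0 1 -1
MUL     : 0 -1
SUB     : 1
STORE 0 : (empty)
LOAD 0  : 1
DUP     : 1 1
SWAP    : 1 1
LOAD 0  : 1 1 1
ADD     : 1 2
MUL     : 2
DUP     : 2 2
SWAP    : 2 2
MUL     : 4

4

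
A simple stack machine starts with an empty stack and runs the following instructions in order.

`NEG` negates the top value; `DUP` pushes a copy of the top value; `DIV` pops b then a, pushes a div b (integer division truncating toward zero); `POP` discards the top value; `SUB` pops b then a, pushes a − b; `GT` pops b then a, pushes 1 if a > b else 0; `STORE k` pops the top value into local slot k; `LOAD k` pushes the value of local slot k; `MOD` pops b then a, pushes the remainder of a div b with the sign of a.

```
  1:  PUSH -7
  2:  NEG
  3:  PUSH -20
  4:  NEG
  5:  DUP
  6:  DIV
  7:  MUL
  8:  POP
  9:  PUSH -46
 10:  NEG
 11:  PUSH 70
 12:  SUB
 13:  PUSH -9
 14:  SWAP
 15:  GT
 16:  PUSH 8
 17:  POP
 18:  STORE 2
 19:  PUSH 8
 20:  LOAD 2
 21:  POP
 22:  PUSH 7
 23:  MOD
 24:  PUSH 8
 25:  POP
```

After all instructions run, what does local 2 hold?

PUSH -7   [-7]
NEG       [7]
PUSH -20  [7, -20]
NEG       [7, 20]
DUP       [7, 20, 20]
DIV       [7, 1]
MUL       [7]
POP       []
PUSH -46  [-46]
NEG       [46]
PUSH 70   [46, 70]
SUB       [-24]
PUSH -9   [-24, -9]
SWAP      [-9, -24]
GT        [1]
PUSH 8    [1, 8]
POP       [1]
STORE 2   []
PUSH 8    [8]
LOAD 2    [8, 1]
POP       [8]
PUSH 7    [8, 7]
MOD       [1]
PUSH 8    [1, 8]
POP       [1]

1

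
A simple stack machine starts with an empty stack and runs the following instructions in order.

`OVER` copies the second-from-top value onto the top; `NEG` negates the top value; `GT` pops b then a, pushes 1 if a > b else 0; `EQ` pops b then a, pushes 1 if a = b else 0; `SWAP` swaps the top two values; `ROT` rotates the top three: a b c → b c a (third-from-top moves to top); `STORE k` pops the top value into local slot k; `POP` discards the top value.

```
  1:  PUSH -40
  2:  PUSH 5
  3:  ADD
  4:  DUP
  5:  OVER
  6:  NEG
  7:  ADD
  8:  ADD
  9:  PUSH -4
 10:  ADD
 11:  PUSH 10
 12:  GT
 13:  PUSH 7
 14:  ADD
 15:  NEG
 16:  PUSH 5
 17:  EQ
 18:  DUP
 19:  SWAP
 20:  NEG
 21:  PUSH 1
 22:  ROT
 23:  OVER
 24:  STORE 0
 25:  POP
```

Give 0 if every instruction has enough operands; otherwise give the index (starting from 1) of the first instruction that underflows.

0

PUSH -40  [-40]
PUSH 5    [-40, 5]
ADD       [-35]
DUP       [-35, -35]
OVER      [-35, -35, -35]
NEG       [-35, -35, 35]
ADD       [-35, 0]
ADD       [-35]
PUSH -4   [-35, -4]
ADD       [-39]
PUSH 10   [-39, 10]
GT        [0]
PUSH 7    [0, 7]
ADD       [7]
NEG       [-7]
PUSH 5    [-7, 5]
EQ        [0]
DUP       [0, 0]
SWAP      [0, 0]
NEG       [0, 0]
PUSH 1    [0, 0, 1]
ROT       [0, 1, 0]
OVER      [0, 1, 0, 1]
STORE 0   [0, 1, 0]
POP       [0, 1]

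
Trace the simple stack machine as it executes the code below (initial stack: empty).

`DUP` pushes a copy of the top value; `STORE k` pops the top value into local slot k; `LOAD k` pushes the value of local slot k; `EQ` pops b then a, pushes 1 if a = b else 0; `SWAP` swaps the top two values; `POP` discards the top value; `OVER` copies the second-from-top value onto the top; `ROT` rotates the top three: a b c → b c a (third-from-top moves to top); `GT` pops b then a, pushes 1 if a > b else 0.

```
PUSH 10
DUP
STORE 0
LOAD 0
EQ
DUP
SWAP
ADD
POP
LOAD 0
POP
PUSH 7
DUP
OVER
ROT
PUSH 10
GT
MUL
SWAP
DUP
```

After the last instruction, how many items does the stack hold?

3

PUSH 10 : [10]
DUP     : [10, 10]
STORE 0 : [10]
LOAD 0  : [10, 10]
EQ      : [1]
DUP     : [1, 1]
SWAP    : [1, 1]
ADD     : [2]
POP     : []
LOAD 0  : [10]
POP     : []
PUSH 7  : [7]
DUP     : [7, 7]
OVER    : [7, 7, 7]
ROT     : [7, 7, 7]
PUSH 10 : [7, 7, 7, 10]
GT      : [7, 7, 0]
MUL     : [7, 0]
SWAP    : [0, 7]
DUP     : [0, 7, 7]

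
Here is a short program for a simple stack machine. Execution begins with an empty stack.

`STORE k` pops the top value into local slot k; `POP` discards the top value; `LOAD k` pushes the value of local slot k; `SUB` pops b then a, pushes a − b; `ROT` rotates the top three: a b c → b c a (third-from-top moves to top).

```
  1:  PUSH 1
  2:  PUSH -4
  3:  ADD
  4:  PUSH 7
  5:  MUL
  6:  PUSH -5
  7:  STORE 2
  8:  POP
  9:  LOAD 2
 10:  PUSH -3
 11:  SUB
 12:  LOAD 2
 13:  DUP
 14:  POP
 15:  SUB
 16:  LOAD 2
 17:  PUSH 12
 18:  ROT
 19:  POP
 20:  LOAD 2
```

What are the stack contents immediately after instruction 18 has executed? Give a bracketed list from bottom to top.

PUSH 1  : [1]
PUSH -4 : [1, -4]
ADD     : [-3]
PUSH 7  : [-3, 7]
MUL     : [-21]
PUSH -5 : [-21, -5]
STORE 2 : [-21]
POP     : []
LOAD 2  : [-5]
PUSH -3 : [-5, -3]
SUB     : [-2]
LOAD 2  : [-2, -5]
DUP     : [-2, -5, -5]
POP     : [-2, -5]
SUB     : [3]
LOAD 2  : [3, -5]
PUSH 12 : [3, -5, 12]
ROT     : [-5, 12, 3]

[-5, 12, 3]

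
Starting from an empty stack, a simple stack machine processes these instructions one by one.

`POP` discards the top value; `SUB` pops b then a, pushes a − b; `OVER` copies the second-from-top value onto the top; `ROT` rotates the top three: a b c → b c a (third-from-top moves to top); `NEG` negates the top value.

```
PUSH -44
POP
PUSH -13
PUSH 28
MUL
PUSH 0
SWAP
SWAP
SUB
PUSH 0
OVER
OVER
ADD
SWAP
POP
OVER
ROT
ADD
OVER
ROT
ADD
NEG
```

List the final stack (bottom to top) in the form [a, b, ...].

PUSH -44  -44
POP       (empty)
PUSH -13  -13
PUSH 28   -13 28
MUL       -364
PUSH 0    -364 0
SWAP      0 -364
SWAP      -364 0
SUB       -364
PUSH 0    -364 0
OVER      -364 0 -364
OVER      -364 0 -364 0
ADD       -364 0 -364
SWAP      -364 -364 0
POP       -364 -364
OVER      -364 -364 -364
ROT       -364 -364 -364
ADD       -364 -728
OVER      -364 -728 -364
ROT       -728 -364 -364
ADD       -728 -728
NEG       -728 728

[-728, 728]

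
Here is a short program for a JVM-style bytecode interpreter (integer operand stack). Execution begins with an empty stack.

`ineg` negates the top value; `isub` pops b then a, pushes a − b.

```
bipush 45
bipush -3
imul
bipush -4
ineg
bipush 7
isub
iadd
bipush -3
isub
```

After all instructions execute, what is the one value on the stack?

-135

bipush 45 -> [45]
bipush -3 -> [45, -3]
imul      -> [-135]
bipush -4 -> [-135, -4]
ineg      -> [-135, 4]
bipush 7  -> [-135, 4, 7]
isub      -> [-135, -3]
iadd      -> [-138]
bipush -3 -> [-138, -3]
isub      -> [-135]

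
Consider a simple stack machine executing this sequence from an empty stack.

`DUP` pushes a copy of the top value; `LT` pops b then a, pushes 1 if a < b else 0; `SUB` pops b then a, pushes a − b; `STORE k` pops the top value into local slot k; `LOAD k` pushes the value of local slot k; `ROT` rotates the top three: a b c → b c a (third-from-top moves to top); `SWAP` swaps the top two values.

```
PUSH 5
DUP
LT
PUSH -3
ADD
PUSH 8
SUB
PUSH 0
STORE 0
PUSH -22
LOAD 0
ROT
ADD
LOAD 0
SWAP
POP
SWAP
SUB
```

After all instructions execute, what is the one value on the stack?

22

PUSH 5   -> 5
DUP      -> 5 5
LT       -> 0
PUSH -3  -> 0 -3
ADD      -> -3
PUSH 8   -> -3 8
SUB      -> -11
PUSH 0   -> -11 0
STORE 0  -> -11
PUSH -22 -> -11 -22
LOAD 0   -> -11 -22 0
ROT      -> -22 0 -11
ADD      -> -22 -11
LOAD 0   -> -22 -11 0
SWAP     -> -22 0 -11
POP      -> -22 0
SWAP     -> 0 -22
SUB      -> 22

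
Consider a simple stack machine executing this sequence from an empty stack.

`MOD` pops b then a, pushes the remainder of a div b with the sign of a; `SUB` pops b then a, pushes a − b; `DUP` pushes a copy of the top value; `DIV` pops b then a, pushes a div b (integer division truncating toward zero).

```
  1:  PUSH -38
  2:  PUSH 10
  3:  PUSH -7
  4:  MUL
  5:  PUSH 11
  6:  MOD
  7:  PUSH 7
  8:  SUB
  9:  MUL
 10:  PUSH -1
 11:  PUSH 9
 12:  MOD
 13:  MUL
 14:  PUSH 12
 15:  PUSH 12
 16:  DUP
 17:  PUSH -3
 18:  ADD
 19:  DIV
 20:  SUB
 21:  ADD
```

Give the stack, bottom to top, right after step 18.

[-418, 12, 12, 9]

PUSH -38 -> [-38]
PUSH 10  -> [-38, 10]
PUSH -7  -> [-38, 10, -7]
MUL      -> [-38, -70]
PUSH 11  -> [-38, -70, 11]
MOD      -> [-38, -4]
PUSH 7   -> [-38, -4, 7]
SUB      -> [-38, -11]
MUL      -> [418]
PUSH -1  -> [418, -1]
PUSH 9   -> [418, -1, 9]
MOD      -> [418, -1]
MUL      -> [-418]
PUSH 12  -> [-418, 12]
PUSH 12  -> [-418, 12, 12]
DUP      -> [-418, 12, 12, 12]
PUSH -3  -> [-418, 12, 12, 12, -3]
ADD      -> [-418, 12, 12, 9]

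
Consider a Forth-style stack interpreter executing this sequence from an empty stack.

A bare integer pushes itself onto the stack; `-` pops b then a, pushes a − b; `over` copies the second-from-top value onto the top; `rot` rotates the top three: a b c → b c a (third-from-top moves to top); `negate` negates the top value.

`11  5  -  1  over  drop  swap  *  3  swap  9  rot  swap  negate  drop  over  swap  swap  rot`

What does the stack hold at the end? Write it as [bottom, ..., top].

[3, 6, 6]

11     → [11]
5      → [11, 5]
-      → [6]
1      → [6, 1]
over   → [6, 1, 6]
drop   → [6, 1]
swap   → [1, 6]
*      → [6]
3      → [6, 3]
swap   → [3, 6]
9      → [3, 6, 9]
rot    → [6, 9, 3]
swap   → [6, 3, 9]
negate → [6, 3, -9]
drop   → [6, 3]
over   → [6, 3, 6]
swap   → [6, 6, 3]
swap   → [6, 3, 6]
rot    → [3, 6, 6]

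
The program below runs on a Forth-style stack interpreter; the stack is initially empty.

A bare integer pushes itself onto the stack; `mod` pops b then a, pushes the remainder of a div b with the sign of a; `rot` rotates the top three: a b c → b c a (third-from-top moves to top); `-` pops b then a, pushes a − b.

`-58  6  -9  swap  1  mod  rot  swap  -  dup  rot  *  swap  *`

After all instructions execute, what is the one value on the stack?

-58   [-58]
6     [-58, 6]
-9    [-58, 6, -9]
swap  [-58, -9, 6]
1     [-58, -9, 6, 1]
mod   [-58, -9, 0]
rot   [-9, 0, -58]
swap  [-9, -58, 0]
-     [-9, -58]
dup   [-9, -58, -58]
rot   [-58, -58, -9]
*     [-58, 522]
swap  [522, -58]
*     [-30276]

-30276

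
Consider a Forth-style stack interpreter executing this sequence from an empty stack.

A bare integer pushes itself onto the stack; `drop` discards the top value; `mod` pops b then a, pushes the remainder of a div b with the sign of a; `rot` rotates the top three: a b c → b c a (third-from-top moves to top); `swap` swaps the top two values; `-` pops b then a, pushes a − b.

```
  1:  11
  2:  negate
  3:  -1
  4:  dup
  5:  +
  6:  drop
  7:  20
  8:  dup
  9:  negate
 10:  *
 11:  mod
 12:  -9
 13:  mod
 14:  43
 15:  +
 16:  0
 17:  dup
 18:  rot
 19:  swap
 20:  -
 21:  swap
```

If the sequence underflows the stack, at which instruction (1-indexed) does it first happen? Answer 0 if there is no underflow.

0

11     : [11]
negate : [-11]
-1     : [-11, -1]
dup    : [-11, -1, -1]
+      : [-11, -2]
drop   : [-11]
20     : [-11, 20]
dup    : [-11, 20, 20]
negate : [-11, 20, -20]
*      : [-11, -400]
mod    : [-11]
-9     : [-11, -9]
mod    : [-2]
43     : [-2, 43]
+      : [41]
0      : [41, 0]
dup    : [41, 0, 0]
rot    : [0, 0, 41]
swap   : [0, 41, 0]
-      : [0, 41]
swap   : [41, 0]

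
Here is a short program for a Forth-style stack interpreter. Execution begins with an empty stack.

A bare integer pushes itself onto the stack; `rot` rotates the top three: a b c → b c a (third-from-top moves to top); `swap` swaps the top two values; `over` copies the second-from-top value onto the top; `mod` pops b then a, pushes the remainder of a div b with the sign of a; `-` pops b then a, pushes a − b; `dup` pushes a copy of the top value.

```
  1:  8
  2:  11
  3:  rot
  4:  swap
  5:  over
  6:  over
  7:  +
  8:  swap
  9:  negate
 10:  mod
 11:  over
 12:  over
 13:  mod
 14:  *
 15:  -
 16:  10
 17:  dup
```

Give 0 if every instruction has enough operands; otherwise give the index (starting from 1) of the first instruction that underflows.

3

8   [8]
11  [8, 11]
rot  — needs 3 operands, stack has 2 → underflow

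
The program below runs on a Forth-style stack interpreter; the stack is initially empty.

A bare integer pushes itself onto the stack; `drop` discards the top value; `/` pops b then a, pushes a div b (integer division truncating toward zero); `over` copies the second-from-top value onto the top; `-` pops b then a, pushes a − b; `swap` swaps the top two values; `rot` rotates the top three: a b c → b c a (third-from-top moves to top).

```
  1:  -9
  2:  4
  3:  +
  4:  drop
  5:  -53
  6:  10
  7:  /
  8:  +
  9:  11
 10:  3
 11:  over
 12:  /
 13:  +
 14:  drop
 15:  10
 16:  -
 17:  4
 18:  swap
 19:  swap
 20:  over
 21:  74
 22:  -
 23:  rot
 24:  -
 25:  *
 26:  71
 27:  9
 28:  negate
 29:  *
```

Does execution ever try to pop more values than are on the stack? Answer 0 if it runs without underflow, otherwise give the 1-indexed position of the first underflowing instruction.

8

-9   -> -9
4    -> -9 4
+    -> -5
drop -> (empty)
-53  -> -53
10   -> -53 10
/    -> -5
+  — needs 2 operands, stack has 1 → underflow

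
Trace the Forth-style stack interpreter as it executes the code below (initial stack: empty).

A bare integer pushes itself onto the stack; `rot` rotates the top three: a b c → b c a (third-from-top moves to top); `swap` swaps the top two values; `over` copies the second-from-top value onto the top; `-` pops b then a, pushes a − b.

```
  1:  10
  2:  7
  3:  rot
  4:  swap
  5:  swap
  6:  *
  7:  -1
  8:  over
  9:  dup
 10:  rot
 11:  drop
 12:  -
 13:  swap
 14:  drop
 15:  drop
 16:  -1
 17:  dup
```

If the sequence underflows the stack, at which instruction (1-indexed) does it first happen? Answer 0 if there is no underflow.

10 : 10
7  : 10 7
rot  — needs 3 operands, stack has 2 → underflow

3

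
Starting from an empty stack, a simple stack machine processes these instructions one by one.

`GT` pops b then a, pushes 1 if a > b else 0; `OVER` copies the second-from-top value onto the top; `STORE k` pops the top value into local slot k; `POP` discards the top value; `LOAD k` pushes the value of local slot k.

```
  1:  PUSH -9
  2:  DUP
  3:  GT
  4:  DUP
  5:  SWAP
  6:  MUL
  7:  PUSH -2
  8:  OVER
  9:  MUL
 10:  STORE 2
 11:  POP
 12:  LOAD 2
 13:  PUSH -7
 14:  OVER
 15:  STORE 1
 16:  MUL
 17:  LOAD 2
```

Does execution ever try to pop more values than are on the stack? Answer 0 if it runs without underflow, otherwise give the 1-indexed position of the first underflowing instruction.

PUSH -9 : -9
DUP     : -9 -9
GT      : 0
DUP     : 0 0
SWAP    : 0 0
MUL     : 0
PUSH -2 : 0 -2
OVER    : 0 -2 0
MUL     : 0 0
STORE 2 : 0
POP     : (empty)
LOAD 2  : 0
PUSH -7 : 0 -7
OVER    : 0 -7 0
STORE 1 : 0 -7
MUL     : 0
LOAD 2  : 0 0

0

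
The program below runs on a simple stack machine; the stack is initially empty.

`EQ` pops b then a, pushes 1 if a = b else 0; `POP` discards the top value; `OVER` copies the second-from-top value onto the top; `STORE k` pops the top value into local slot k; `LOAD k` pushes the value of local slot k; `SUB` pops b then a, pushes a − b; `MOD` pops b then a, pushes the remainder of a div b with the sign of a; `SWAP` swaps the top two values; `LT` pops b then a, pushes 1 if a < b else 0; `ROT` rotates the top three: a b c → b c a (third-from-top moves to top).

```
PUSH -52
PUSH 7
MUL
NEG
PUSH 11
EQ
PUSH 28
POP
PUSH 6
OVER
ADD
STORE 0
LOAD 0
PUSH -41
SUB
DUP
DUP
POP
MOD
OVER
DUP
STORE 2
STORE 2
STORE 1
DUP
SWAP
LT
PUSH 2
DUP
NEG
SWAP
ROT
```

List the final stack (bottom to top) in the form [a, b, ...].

[-2, 2, 0]

PUSH -52  -52
PUSH 7    -52 7
MUL       -364
NEG       364
PUSH 11   364 11
EQ        0
PUSH 28   0 28
POP       0
PUSH 6    0 6
OVER      0 6 0
ADD       0 6
STORE 0   0
LOAD 0    0 6
PUSH -41  0 6 -41
SUB       0 47
DUP       0 47 47
DUP       0 47 47 47
POP       0 47 47
MOD       0 0
OVER      0 0 0
DUP       0 0 0 0
STORE 2   0 0 0
STORE 2   0 0
STORE 1   0
DUP       0 0
SWAP      0 0
LT        0
PUSH 2    0 2
DUP       0 2 2
NEG       0 2 -2
SWAP      0 -2 2
ROT       -2 2 0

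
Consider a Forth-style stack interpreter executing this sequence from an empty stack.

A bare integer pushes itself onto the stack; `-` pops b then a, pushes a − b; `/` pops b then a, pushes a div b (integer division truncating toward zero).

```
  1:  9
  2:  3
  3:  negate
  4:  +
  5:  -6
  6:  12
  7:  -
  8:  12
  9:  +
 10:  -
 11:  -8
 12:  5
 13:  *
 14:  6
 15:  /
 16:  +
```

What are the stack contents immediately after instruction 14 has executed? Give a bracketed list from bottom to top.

9      : 9
3      : 9 3
negate : 9 -3
+      : 6
-6     : 6 -6
12     : 6 -6 12
-      : 6 -18
12     : 6 -18 12
+      : 6 -6
-      : 12
-8     : 12 -8
5      : 12 -8 5
*      : 12 -40
6      : 12 -40 6

[12, -40, 6]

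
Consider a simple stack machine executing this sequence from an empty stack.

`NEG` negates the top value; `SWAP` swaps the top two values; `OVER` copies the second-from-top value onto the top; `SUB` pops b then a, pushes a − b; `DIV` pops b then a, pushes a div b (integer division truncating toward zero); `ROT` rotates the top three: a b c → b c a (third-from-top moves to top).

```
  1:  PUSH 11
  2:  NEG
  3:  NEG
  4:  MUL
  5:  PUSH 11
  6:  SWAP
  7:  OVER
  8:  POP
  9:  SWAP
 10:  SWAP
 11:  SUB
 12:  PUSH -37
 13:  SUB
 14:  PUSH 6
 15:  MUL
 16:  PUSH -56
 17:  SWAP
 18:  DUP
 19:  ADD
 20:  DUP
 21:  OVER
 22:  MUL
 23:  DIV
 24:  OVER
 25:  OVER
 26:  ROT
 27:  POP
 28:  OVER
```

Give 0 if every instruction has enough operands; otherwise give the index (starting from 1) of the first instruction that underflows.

PUSH 11 → [11]
NEG     → [-11]
NEG     → [11]
MUL  — needs 2 operands, stack has 1 → underflow

4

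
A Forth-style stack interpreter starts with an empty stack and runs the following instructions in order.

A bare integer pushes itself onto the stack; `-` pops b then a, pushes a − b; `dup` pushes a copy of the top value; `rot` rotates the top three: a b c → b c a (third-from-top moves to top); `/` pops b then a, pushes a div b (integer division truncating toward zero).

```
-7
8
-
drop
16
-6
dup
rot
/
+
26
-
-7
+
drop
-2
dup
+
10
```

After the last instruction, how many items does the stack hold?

-7   → -7
8    → -7 8
-    → -15
drop → (empty)
16   → 16
-6   → 16 -6
dup  → 16 -6 -6
rot  → -6 -6 16
/    → -6 0
+    → -6
26   → -6 26
-    → -32
-7   → -32 -7
+    → -39
drop → (empty)
-2   → -2
dup  → -2 -2
+    → -4
10   → -4 10

2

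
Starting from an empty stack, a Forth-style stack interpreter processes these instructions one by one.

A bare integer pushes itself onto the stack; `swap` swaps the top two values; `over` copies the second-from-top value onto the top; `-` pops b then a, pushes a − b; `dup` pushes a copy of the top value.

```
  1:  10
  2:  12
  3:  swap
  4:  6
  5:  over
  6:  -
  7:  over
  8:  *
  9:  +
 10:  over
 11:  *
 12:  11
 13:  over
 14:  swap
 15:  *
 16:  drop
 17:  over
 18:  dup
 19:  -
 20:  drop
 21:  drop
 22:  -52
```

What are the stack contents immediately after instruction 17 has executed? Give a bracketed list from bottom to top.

10   → [10]
12   → [10, 12]
swap → [12, 10]
6    → [12, 10, 6]
over → [12, 10, 6, 10]
-    → [12, 10, -4]
over → [12, 10, -4, 10]
*    → [12, 10, -40]
+    → [12, -30]
over → [12, -30, 12]
*    → [12, -360]
11   → [12, -360, 11]
over → [12, -360, 11, -360]
swap → [12, -360, -360, 11]
*    → [12, -360, -3960]
drop → [12, -360]
over → [12, -360, 12]

[12, -360, 12]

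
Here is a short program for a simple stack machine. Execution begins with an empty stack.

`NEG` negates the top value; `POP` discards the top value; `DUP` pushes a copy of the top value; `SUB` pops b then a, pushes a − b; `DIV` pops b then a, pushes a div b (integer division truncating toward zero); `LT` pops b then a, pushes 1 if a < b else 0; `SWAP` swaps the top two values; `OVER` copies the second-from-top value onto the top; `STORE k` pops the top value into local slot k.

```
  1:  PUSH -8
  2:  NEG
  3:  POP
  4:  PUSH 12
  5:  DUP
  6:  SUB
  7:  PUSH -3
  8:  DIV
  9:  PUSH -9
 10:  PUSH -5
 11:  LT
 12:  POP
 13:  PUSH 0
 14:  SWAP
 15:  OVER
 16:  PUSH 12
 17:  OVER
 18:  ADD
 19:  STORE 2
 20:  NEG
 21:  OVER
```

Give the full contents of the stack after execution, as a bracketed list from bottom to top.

[0, 0, 0, 0]

PUSH -8  -8
NEG      8
POP      (empty)
PUSH 12  12
DUP      12 12
SUB      0
PUSH -3  0 -3
DIV      0
PUSH -9  0 -9
PUSH -5  0 -9 -5
LT       0 1
POP      0
PUSH 0   0 0
SWAP     0 0
OVER     0 0 0
PUSH 12  0 0 0 12
OVER     0 0 0 12 0
ADD      0 0 0 12
STORE 2  0 0 0
NEG      0 0 0
OVER     0 0 0 0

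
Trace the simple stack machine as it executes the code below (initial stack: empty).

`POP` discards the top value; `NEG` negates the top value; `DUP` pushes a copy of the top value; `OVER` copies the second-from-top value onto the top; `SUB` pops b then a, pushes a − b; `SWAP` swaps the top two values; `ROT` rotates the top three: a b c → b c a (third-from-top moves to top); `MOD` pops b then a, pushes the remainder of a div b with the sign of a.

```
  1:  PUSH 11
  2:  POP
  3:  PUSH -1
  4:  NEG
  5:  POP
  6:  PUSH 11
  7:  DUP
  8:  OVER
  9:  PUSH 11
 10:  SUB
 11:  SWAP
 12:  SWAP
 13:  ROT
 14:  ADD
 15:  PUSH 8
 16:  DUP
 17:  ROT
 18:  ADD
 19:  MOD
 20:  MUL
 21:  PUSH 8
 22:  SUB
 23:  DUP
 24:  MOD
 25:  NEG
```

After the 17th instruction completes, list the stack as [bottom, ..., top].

[11, 8, 8, 11]

PUSH 11 -> [11]
POP     -> []
PUSH -1 -> [-1]
NEG     -> [1]
POP     -> []
PUSH 11 -> [11]
DUP     -> [11, 11]
OVER    -> [11, 11, 11]
PUSH 11 -> [11, 11, 11, 11]
SUB     -> [11, 11, 0]
SWAP    -> [11, 0, 11]
SWAP    -> [11, 11, 0]
ROT     -> [11, 0, 11]
ADD     -> [11, 11]
PUSH 8  -> [11, 11, 8]
DUP     -> [11, 11, 8, 8]
ROT     -> [11, 8, 8, 11]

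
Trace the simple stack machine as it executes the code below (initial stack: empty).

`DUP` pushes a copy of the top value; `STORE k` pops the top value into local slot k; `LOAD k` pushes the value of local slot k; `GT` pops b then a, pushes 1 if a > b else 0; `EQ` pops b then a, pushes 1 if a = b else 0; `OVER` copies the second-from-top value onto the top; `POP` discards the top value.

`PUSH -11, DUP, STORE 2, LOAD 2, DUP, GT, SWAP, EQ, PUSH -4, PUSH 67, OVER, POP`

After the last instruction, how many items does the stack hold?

3

PUSH -11  -11
DUP       -11 -11
STORE 2   -11
LOAD 2    -11 -11
DUP       -11 -11 -11
GT        -11 0
SWAP      0 -11
EQ        0
PUSH -4   0 -4
PUSH 67   0 -4 67
OVER      0 -4 67 -4
POP       0 -4 67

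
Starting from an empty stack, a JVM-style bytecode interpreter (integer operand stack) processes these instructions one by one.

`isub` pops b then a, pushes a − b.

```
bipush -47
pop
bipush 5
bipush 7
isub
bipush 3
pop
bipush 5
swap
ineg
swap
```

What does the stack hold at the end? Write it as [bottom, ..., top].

bipush -47 : [-47]
pop        : []
bipush 5   : [5]
bipush 7   : [5, 7]
isub       : [-2]
bipush 3   : [-2, 3]
pop        : [-2]
bipush 5   : [-2, 5]
swap       : [5, -2]
ineg       : [5, 2]
swap       : [2, 5]

[2, 5]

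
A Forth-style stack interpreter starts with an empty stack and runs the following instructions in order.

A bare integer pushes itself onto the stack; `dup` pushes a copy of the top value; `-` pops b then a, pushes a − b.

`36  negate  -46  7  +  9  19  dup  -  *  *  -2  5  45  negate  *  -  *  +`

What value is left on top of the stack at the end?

-36

36     : [36]
negate : [-36]
-46    : [-36, -46]
7      : [-36, -46, 7]
+      : [-36, -39]
9      : [-36, -39, 9]
19     : [-36, -39, 9, 19]
dup    : [-36, -39, 9, 19, 19]
-      : [-36, -39, 9, 0]
*      : [-36, -39, 0]
*      : [-36, 0]
-2     : [-36, 0, -2]
5      : [-36, 0, -2, 5]
45     : [-36, 0, -2, 5, 45]
negate : [-36, 0, -2, 5, -45]
*      : [-36, 0, -2, -225]
-      : [-36, 0, 223]
*      : [-36, 0]
+      : [-36]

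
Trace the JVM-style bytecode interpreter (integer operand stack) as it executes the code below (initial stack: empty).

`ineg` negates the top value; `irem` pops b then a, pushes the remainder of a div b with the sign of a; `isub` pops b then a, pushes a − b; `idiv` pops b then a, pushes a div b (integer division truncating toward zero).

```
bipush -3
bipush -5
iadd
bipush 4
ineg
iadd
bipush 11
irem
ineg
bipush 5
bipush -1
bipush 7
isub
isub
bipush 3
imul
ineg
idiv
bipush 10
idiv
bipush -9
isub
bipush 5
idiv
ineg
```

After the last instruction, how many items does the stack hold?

1

bipush -3 -> [-3]
bipush -5 -> [-3, -5]
iadd      -> [-8]
bipush 4  -> [-8, 4]
ineg      -> [-8, -4]
iadd      -> [-12]
bipush 11 -> [-12, 11]
irem      -> [-1]
ineg      -> [1]
bipush 5  -> [1, 5]
bipush -1 -> [1, 5, -1]
bipush 7  -> [1, 5, -1, 7]
isub      -> [1, 5, -8]
isub      -> [1, 13]
bipush 3  -> [1, 13, 3]
imul      -> [1, 39]
ineg      -> [1, -39]
idiv      -> [0]
bipush 10 -> [0, 10]
idiv      -> [0]
bipush -9 -> [0, -9]
isub      -> [9]
bipush 5  -> [9, 5]
idiv      -> [1]
ineg      -> [-1]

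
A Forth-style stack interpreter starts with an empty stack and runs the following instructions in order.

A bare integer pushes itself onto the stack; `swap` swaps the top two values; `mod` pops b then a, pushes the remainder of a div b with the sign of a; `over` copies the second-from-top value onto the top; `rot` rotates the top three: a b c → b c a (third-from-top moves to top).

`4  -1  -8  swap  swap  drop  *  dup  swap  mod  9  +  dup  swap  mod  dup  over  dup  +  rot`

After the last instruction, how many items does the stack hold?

4    -> [4]
-1   -> [4, -1]
-8   -> [4, -1, -8]
swap -> [4, -8, -1]
swap -> [4, -1, -8]
drop -> [4, -1]
*    -> [-4]
dup  -> [-4, -4]
swap -> [-4, -4]
mod  -> [0]
9    -> [0, 9]
+    -> [9]
dup  -> [9, 9]
swap -> [9, 9]
mod  -> [0]
dup  -> [0, 0]
over -> [0, 0, 0]
dup  -> [0, 0, 0, 0]
+    -> [0, 0, 0]
rot  -> [0, 0, 0]

3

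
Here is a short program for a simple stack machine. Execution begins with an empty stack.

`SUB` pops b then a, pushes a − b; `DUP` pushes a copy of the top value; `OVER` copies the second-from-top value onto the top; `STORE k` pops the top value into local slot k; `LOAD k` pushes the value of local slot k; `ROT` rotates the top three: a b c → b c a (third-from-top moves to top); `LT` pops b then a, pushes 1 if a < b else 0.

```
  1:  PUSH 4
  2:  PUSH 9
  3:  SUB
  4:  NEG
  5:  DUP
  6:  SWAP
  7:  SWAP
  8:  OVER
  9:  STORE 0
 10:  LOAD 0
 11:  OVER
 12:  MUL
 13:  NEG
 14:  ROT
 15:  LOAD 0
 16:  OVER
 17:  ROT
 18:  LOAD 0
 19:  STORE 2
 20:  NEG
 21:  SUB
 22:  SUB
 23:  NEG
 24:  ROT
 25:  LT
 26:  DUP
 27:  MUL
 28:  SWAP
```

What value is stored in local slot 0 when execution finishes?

PUSH 4  → 4
PUSH 9  → 4 9
SUB     → -5
NEG     → 5
DUP     → 5 5
SWAP    → 5 5
SWAP    → 5 5
OVER    → 5 5 5
STORE 0 → 5 5
LOAD 0  → 5 5 5
OVER    → 5 5 5 5
MUL     → 5 5 25
NEG     → 5 5 -25
ROT     → 5 -25 5
LOAD 0  → 5 -25 5 5
OVER    → 5 -25 5 5 5
ROT     → 5 -25 5 5 5
LOAD 0  → 5 -25 5 5 5 5
STORE 2 → 5 -25 5 5 5
NEG     → 5 -25 5 5 -5
SUB     → 5 -25 5 10
SUB     → 5 -25 -5
NEG     → 5 -25 5
ROT     → -25 5 5
LT      → -25 0
DUP     → -25 0 0
MUL     → -25 0
SWAP    → 0 -25

5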